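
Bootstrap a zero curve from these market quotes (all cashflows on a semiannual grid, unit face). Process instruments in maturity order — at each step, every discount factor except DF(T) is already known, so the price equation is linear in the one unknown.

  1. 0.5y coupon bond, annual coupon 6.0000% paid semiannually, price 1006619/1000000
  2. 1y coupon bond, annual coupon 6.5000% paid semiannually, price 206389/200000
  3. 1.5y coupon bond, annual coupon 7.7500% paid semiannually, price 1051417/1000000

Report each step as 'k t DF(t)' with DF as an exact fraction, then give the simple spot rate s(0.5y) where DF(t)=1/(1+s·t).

1 1/2 9773/10000
2 1 9687/10000
3 3/2 2349/2500
s(0.5y) = (1/(9773/10000) − 1)/(1/2) = 454/9773 ≈ 4.6455%

step 1 [0.5y] bond c/2=3/100: DF=(1006619/1000000 − 3/100·(0))/(1+3/100) = 9773/10000 ≈ 0.977300
step 2 [1y] bond c/2=13/400: DF=(206389/200000 − 13/400·(0.977300))/(1+13/400) = 9687/10000 ≈ 0.968700
step 3 [1.5y] bond c/2=31/800: DF=(1051417/1000000 − 31/800·(0.977300+0.968700))/(1+31/800) = 2349/2500 ≈ 0.939600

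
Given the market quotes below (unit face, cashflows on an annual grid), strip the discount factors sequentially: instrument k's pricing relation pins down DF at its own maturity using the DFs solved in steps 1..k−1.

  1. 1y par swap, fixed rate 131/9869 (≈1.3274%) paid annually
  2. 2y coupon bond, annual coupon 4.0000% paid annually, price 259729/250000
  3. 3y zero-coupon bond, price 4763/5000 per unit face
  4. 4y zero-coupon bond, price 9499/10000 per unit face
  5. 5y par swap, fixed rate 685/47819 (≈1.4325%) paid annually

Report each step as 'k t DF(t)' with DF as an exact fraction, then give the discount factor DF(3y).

1 1 9869/10000
2 2 961/1000
3 3 4763/5000
4 4 9499/10000
5 5 1863/2000
DF(3y) = 4763/5000 ≈ 0.952600

step 1 [1y] swap r/1=131/9869: DF=(1 − 131/9869·(0))/(1+131/9869) = 9869/10000 ≈ 0.986900
step 2 [2y] bond c/1=1/25: DF=(259729/250000 − 1/25·(0.986900))/(1+1/25) = 961/1000 ≈ 0.961000
step 3 [3y] zero: DF = P = 4763/5000 ≈ 0.952600
step 4 [4y] zero: DF = P = 9499/10000 ≈ 0.949900
step 5 [5y] swap r/1=685/47819: DF=(1 − 685/47819·(0.986900+0.961000+0.952600+0.949900))/(1+685/47819) = 1863/2000 ≈ 0.931500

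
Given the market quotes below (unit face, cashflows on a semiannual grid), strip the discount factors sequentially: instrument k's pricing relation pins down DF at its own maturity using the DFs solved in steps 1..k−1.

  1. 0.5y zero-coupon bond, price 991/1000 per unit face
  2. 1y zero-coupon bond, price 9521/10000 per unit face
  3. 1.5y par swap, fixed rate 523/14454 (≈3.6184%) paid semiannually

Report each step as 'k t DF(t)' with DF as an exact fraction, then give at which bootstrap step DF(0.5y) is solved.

step 1 [0.5y] zero: DF = P = 991/1000 ≈ 0.991000
step 2 [1y] zero: DF = P = 9521/10000 ≈ 0.952100
step 3 [1.5y] swap r/2=523/28908: DF=(1 − 523/28908·(0.991000+0.952100))/(1+523/28908) = 9477/10000 ≈ 0.947700

1 1/2 991/1000
2 1 9521/10000
3 3/2 9477/10000
DF(0.5y) is solved at step 1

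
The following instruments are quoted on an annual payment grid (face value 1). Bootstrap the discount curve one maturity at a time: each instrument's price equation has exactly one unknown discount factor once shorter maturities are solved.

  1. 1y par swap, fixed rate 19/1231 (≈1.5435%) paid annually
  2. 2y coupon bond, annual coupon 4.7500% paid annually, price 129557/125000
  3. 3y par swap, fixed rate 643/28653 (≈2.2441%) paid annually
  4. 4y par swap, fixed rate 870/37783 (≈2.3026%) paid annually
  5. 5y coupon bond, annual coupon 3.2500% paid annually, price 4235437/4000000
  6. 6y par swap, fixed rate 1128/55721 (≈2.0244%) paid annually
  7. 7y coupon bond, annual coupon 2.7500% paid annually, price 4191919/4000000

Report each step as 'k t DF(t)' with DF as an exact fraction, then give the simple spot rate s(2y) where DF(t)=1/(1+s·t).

1 1 1231/1250
2 2 1181/1250
3 3 9357/10000
4 4 913/1000
5 5 4533/5000
6 6 1109/1250
7 7 2177/2500
s(2y) = (1/(1181/1250) − 1)/(2) = 69/2362 ≈ 2.9213%

step 1 [1y] swap r/1=19/1231: DF=(1 − 19/1231·(0))/(1+19/1231) = 1231/1250 ≈ 0.984800
step 2 [2y] bond c/1=19/400: DF=(129557/125000 − 19/400·(0.984800))/(1+19/400) = 1181/1250 ≈ 0.944800
step 3 [3y] swap r/1=643/28653: DF=(1 − 643/28653·(0.984800+0.944800))/(1+643/28653) = 9357/10000 ≈ 0.935700
step 4 [4y] swap r/1=870/37783: DF=(1 − 870/37783·(0.984800+0.944800+0.935700))/(1+870/37783) = 913/1000 ≈ 0.913000
step 5 [5y] bond c/1=13/400: DF=(4235437/4000000 − 13/400·(0.984800+0.944800+0.935700+0.913000))/(1+13/400) = 4533/5000 ≈ 0.906600
step 6 [6y] swap r/1=1128/55721: DF=(1 − 1128/55721·(0.984800+0.944800+0.935700+0.913000+0.906600))/(1+1128/55721) = 1109/1250 ≈ 0.887200
step 7 [7y] bond c/1=11/400: DF=(4191919/4000000 − 11/400·(0.984800+0.944800+0.935700+0.913000+0.906600+0.887200))/(1+11/400) = 2177/2500 ≈ 0.870800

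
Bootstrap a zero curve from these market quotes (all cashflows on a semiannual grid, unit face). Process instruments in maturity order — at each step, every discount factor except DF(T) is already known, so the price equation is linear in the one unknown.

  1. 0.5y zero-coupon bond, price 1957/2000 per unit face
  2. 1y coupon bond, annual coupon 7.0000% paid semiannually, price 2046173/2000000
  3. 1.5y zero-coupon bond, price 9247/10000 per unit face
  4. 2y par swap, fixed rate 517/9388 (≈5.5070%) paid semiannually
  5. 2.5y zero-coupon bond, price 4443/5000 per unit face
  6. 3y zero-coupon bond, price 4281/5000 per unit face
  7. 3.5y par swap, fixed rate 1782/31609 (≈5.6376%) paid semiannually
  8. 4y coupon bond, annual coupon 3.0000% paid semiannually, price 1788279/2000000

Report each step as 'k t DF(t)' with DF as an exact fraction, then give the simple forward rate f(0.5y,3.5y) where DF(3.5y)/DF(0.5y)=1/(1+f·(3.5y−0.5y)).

1 1/2 1957/2000
2 1 4777/5000
3 3/2 9247/10000
4 2 4483/5000
5 5/2 4443/5000
6 3 4281/5000
7 7/2 4109/5000
8 4 63/80
f(0.5y,3.5y) = ((1957/2000)/(4109/5000) − 1)/(3) = 1567/24654 ≈ 6.3560%

step 1 [0.5y] zero: DF = P = 1957/2000 ≈ 0.978500
step 2 [1y] bond c/2=7/200: DF=(2046173/2000000 − 7/200·(0.978500))/(1+7/200) = 4777/5000 ≈ 0.955400
step 3 [1.5y] zero: DF = P = 9247/10000 ≈ 0.924700
step 4 [2y] swap r/2=517/18776: DF=(1 − 517/18776·(0.978500+0.955400+0.924700))/(1+517/18776) = 4483/5000 ≈ 0.896600
step 5 [2.5y] zero: DF = P = 4443/5000 ≈ 0.888600
step 6 [3y] zero: DF = P = 4281/5000 ≈ 0.856200
step 7 [3.5y] swap r/2=891/31609: DF=(1 − 891/31609·(0.978500+0.955400+0.924700+0.896600+0.888600+0.856200))/(1+891/31609) = 4109/5000 ≈ 0.821800
step 8 [4y] bond c/2=3/200: DF=(1788279/2000000 − 3/200·(0.978500+0.955400+0.924700+0.896600+0.888600+0.856200+0.821800))/(1+3/200) = 63/80 ≈ 0.787500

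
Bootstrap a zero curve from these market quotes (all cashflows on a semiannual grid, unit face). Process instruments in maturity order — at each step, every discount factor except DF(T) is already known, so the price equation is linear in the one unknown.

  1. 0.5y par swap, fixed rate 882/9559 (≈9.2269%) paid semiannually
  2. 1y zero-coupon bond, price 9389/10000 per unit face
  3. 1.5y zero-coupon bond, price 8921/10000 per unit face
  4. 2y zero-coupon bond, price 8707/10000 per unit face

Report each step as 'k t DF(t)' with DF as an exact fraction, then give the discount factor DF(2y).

step 1 [0.5y] swap r/2=441/9559: DF=(1 − 441/9559·(0))/(1+441/9559) = 9559/10000 ≈ 0.955900
step 2 [1y] zero: DF = P = 9389/10000 ≈ 0.938900
step 3 [1.5y] zero: DF = P = 8921/10000 ≈ 0.892100
step 4 [2y] zero: DF = P = 8707/10000 ≈ 0.870700

1 1/2 9559/10000
2 1 9389/10000
3 3/2 8921/10000
4 2 8707/10000
DF(2y) = 8707/10000 ≈ 0.870700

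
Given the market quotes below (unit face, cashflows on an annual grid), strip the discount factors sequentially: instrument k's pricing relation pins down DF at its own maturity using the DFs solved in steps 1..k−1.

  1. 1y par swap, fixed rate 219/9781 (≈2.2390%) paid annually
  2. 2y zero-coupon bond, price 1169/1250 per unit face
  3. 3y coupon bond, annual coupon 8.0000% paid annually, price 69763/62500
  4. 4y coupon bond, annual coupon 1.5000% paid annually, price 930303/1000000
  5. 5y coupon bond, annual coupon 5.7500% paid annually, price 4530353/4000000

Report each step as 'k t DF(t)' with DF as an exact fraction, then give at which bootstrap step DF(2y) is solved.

1 1 9781/10000
2 2 1169/1250
3 3 4459/5000
4 4 8751/10000
5 5 8709/10000
DF(2y) is solved at step 2

step 1 [1y] swap r/1=219/9781: DF=(1 − 219/9781·(0))/(1+219/9781) = 9781/10000 ≈ 0.978100
step 2 [2y] zero: DF = P = 1169/1250 ≈ 0.935200
step 3 [3y] bond c/1=2/25: DF=(69763/62500 − 2/25·(0.978100+0.935200))/(1+2/25) = 4459/5000 ≈ 0.891800
step 4 [4y] bond c/1=3/200: DF=(930303/1000000 − 3/200·(0.978100+0.935200+0.891800))/(1+3/200) = 8751/10000 ≈ 0.875100
step 5 [5y] bond c/1=23/400: DF=(4530353/4000000 − 23/400·(0.978100+0.935200+0.891800+0.875100))/(1+23/400) = 8709/10000 ≈ 0.870900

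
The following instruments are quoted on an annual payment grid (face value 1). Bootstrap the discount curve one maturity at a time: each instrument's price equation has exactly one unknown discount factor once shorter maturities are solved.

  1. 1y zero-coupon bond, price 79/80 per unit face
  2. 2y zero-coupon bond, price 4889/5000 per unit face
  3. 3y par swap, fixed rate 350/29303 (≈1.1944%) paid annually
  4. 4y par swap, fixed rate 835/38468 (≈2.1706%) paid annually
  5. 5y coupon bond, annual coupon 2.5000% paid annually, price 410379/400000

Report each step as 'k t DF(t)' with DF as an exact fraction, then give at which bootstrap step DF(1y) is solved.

step 1 [1y] zero: DF = P = 79/80 ≈ 0.987500
step 2 [2y] zero: DF = P = 4889/5000 ≈ 0.977800
step 3 [3y] swap r/1=350/29303: DF=(1 − 350/29303·(0.987500+0.977800))/(1+350/29303) = 193/200 ≈ 0.965000
step 4 [4y] swap r/1=835/38468: DF=(1 − 835/38468·(0.987500+0.977800+0.965000))/(1+835/38468) = 1833/2000 ≈ 0.916500
step 5 [5y] bond c/1=1/40: DF=(410379/400000 − 1/40·(0.987500+0.977800+0.965000+0.916500))/(1+1/40) = 9071/10000 ≈ 0.907100

1 1 79/80
2 2 4889/5000
3 3 193/200
4 4 1833/2000
5 5 9071/10000
DF(1y) is solved at step 1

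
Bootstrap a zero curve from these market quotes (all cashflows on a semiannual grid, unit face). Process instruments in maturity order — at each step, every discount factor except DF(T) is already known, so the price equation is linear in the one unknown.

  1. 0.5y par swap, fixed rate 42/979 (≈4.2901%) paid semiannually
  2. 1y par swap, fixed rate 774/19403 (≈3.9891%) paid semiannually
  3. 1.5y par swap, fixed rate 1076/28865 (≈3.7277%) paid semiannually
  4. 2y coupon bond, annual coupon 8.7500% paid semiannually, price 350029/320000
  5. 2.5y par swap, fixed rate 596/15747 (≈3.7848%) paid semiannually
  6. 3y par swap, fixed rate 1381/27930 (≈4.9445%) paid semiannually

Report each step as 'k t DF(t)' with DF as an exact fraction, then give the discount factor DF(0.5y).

1 1/2 979/1000
2 1 9613/10000
3 3/2 4731/5000
4 2 927/1000
5 5/2 4553/5000
6 3 8619/10000
DF(0.5y) = 979/1000 ≈ 0.979000

step 1 [0.5y] swap r/2=21/979: DF=(1 − 21/979·(0))/(1+21/979) = 979/1000 ≈ 0.979000
step 2 [1y] swap r/2=387/19403: DF=(1 − 387/19403·(0.979000))/(1+387/19403) = 9613/10000 ≈ 0.961300
step 3 [1.5y] swap r/2=538/28865: DF=(1 − 538/28865·(0.979000+0.961300))/(1+538/28865) = 4731/5000 ≈ 0.946200
step 4 [2y] bond c/2=7/160: DF=(350029/320000 − 7/160·(0.979000+0.961300+0.946200))/(1+7/160) = 927/1000 ≈ 0.927000
step 5 [2.5y] swap r/2=298/15747: DF=(1 − 298/15747·(0.979000+0.961300+0.946200+0.927000))/(1+298/15747) = 4553/5000 ≈ 0.910600
step 6 [3y] swap r/2=1381/55860: DF=(1 − 1381/55860·(0.979000+0.961300+0.946200+0.927000+0.910600))/(1+1381/55860) = 8619/10000 ≈ 0.861900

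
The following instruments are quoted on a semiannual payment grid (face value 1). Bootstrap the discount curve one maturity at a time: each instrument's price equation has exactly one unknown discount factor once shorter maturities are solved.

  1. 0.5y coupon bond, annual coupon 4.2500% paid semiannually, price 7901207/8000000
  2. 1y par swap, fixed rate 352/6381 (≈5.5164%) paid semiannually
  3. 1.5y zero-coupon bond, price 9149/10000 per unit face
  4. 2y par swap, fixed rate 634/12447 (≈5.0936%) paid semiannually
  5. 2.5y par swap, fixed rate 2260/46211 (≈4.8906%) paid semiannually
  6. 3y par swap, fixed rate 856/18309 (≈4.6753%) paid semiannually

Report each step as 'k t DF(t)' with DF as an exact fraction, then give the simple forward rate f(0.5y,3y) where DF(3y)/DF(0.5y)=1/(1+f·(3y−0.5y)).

1 1/2 9671/10000
2 1 592/625
3 3/2 9149/10000
4 2 9049/10000
5 5/2 887/1000
6 3 2179/2500
f(0.5y,3y) = ((9671/10000)/(2179/2500) − 1)/(5/2) = 191/4358 ≈ 4.3827%

step 1 [0.5y] bond c/2=17/800: DF=(7901207/8000000 − 17/800·(0))/(1+17/800) = 9671/10000 ≈ 0.967100
step 2 [1y] swap r/2=176/6381: DF=(1 − 176/6381·(0.967100))/(1+176/6381) = 592/625 ≈ 0.947200
step 3 [1.5y] zero: DF = P = 9149/10000 ≈ 0.914900
step 4 [2y] swap r/2=317/12447: DF=(1 − 317/12447·(0.967100+0.947200+0.914900))/(1+317/12447) = 9049/10000 ≈ 0.904900
step 5 [2.5y] swap r/2=1130/46211: DF=(1 − 1130/46211·(0.967100+0.947200+0.914900+0.904900))/(1+1130/46211) = 887/1000 ≈ 0.887000
step 6 [3y] swap r/2=428/18309: DF=(1 − 428/18309·(0.967100+0.947200+0.914900+0.904900+0.887000))/(1+428/18309) = 2179/2500 ≈ 0.871600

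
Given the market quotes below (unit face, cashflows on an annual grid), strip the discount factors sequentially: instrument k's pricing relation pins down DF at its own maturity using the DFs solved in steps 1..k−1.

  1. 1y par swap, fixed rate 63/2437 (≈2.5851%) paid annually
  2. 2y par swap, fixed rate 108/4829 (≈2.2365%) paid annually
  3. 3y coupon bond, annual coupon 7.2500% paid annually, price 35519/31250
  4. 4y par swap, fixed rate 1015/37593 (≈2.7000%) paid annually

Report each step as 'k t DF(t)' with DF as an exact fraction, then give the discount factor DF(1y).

step 1 [1y] swap r/1=63/2437: DF=(1 − 63/2437·(0))/(1+63/2437) = 2437/2500 ≈ 0.974800
step 2 [2y] swap r/1=108/4829: DF=(1 − 108/4829·(0.974800))/(1+108/4829) = 598/625 ≈ 0.956800
step 3 [3y] bond c/1=29/400: DF=(35519/31250 − 29/400·(0.974800+0.956800))/(1+29/400) = 2323/2500 ≈ 0.929200
step 4 [4y] swap r/1=1015/37593: DF=(1 − 1015/37593·(0.974800+0.956800+0.929200))/(1+1015/37593) = 1797/2000 ≈ 0.898500

1 1 2437/2500
2 2 598/625
3 3 2323/2500
4 4 1797/2000
DF(1y) = 2437/2500 ≈ 0.974800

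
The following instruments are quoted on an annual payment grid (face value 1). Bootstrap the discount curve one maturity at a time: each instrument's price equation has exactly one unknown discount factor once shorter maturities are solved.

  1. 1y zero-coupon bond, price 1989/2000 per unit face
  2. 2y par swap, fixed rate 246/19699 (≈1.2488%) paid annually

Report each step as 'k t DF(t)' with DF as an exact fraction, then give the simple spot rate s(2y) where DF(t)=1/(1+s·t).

step 1 [1y] zero: DF = P = 1989/2000 ≈ 0.994500
step 2 [2y] swap r/1=246/19699: DF=(1 − 246/19699·(0.994500))/(1+246/19699) = 4877/5000 ≈ 0.975400

1 1 1989/2000
2 2 4877/5000
s(2y) = (1/(4877/5000) − 1)/(2) = 123/9754 ≈ 1.2610%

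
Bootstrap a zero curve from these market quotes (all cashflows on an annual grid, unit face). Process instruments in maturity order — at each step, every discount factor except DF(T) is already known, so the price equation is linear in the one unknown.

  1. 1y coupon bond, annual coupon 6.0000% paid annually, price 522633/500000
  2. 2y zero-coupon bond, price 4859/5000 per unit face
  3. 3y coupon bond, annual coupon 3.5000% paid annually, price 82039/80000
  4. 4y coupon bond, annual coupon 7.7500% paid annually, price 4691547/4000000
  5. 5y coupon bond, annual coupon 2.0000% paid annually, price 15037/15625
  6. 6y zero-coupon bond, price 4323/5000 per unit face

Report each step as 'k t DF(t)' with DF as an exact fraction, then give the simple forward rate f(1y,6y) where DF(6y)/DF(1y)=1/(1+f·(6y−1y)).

step 1 [1y] bond c/1=3/50: DF=(522633/500000 − 3/50·(0))/(1+3/50) = 9861/10000 ≈ 0.986100
step 2 [2y] zero: DF = P = 4859/5000 ≈ 0.971800
step 3 [3y] bond c/1=7/200: DF=(82039/80000 − 7/200·(0.986100+0.971800))/(1+7/200) = 4623/5000 ≈ 0.924600
step 4 [4y] bond c/1=31/400: DF=(4691547/4000000 − 31/400·(0.986100+0.971800+0.924600))/(1+31/400) = 2203/2500 ≈ 0.881200
step 5 [5y] bond c/1=1/50: DF=(15037/15625 − 1/50·(0.986100+0.971800+0.924600+0.881200))/(1+1/50) = 8697/10000 ≈ 0.869700
step 6 [6y] zero: DF = P = 4323/5000 ≈ 0.864600

1 1 9861/10000
2 2 4859/5000
3 3 4623/5000
4 4 2203/2500
5 5 8697/10000
6 6 4323/5000
f(1y,6y) = ((9861/10000)/(4323/5000) − 1)/(5) = 81/2882 ≈ 2.8105%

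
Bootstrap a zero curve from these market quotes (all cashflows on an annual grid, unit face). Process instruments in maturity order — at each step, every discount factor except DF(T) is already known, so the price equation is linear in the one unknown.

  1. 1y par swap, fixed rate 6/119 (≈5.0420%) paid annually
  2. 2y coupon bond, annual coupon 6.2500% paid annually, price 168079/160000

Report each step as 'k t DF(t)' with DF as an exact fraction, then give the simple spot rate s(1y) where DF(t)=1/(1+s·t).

1 1 119/125
2 2 9327/10000
s(1y) = (1/(119/125) − 1)/(1) = 6/119 ≈ 5.0420%

step 1 [1y] swap r/1=6/119: DF=(1 − 6/119·(0))/(1+6/119) = 119/125 ≈ 0.952000
step 2 [2y] bond c/1=1/16: DF=(168079/160000 − 1/16·(0.952000))/(1+1/16) = 9327/10000 ≈ 0.932700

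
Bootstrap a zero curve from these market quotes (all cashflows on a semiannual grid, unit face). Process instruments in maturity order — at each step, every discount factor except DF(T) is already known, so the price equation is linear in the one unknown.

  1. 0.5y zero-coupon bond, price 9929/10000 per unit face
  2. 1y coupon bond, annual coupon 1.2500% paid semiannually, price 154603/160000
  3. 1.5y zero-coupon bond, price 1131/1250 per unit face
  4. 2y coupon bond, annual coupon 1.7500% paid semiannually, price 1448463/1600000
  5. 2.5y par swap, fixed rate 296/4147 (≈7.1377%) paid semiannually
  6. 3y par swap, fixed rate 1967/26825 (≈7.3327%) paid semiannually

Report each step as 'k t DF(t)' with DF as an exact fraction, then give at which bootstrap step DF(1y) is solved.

1 1/2 9929/10000
2 1 9541/10000
3 3/2 1131/1250
4 2 8727/10000
5 5/2 2093/2500
6 3 8033/10000
DF(1y) is solved at step 2

step 1 [0.5y] zero: DF = P = 9929/10000 ≈ 0.992900
step 2 [1y] bond c/2=1/160: DF=(154603/160000 − 1/160·(0.992900))/(1+1/160) = 9541/10000 ≈ 0.954100
step 3 [1.5y] zero: DF = P = 1131/1250 ≈ 0.904800
step 4 [2y] bond c/2=7/800: DF=(1448463/1600000 − 7/800·(0.992900+0.954100+0.904800))/(1+7/800) = 8727/10000 ≈ 0.872700
step 5 [2.5y] swap r/2=148/4147: DF=(1 − 148/4147·(0.992900+0.954100+0.904800+0.872700))/(1+148/4147) = 2093/2500 ≈ 0.837200
step 6 [3y] swap r/2=1967/53650: DF=(1 − 1967/53650·(0.992900+0.954100+0.904800+0.872700+0.837200))/(1+1967/53650) = 8033/10000 ≈ 0.803300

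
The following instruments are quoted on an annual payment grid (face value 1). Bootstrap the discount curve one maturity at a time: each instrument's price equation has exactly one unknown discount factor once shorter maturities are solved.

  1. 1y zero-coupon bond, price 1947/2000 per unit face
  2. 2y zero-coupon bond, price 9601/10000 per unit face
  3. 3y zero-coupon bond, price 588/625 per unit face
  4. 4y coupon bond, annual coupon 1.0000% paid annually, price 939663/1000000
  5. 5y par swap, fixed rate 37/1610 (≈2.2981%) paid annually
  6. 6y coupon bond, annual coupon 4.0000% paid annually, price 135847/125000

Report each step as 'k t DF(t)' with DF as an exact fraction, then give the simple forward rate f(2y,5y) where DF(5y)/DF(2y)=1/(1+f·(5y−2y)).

1 1 1947/2000
2 2 9601/10000
3 3 588/625
4 4 9019/10000
5 5 8927/10000
6 6 4327/5000
f(2y,5y) = ((9601/10000)/(8927/10000) − 1)/(3) = 674/26781 ≈ 2.5167%

step 1 [1y] zero: DF = P = 1947/2000 ≈ 0.973500
step 2 [2y] zero: DF = P = 9601/10000 ≈ 0.960100
step 3 [3y] zero: DF = P = 588/625 ≈ 0.940800
step 4 [4y] bond c/1=1/100: DF=(939663/1000000 − 1/100·(0.973500+0.960100+0.940800))/(1+1/100) = 9019/10000 ≈ 0.901900
step 5 [5y] swap r/1=37/1610: DF=(1 − 37/1610·(0.973500+0.960100+0.940800+0.901900))/(1+37/1610) = 8927/10000 ≈ 0.892700
step 6 [6y] bond c/1=1/25: DF=(135847/125000 − 1/25·(0.973500+0.960100+0.940800+0.901900+0.892700))/(1+1/25) = 4327/5000 ≈ 0.865400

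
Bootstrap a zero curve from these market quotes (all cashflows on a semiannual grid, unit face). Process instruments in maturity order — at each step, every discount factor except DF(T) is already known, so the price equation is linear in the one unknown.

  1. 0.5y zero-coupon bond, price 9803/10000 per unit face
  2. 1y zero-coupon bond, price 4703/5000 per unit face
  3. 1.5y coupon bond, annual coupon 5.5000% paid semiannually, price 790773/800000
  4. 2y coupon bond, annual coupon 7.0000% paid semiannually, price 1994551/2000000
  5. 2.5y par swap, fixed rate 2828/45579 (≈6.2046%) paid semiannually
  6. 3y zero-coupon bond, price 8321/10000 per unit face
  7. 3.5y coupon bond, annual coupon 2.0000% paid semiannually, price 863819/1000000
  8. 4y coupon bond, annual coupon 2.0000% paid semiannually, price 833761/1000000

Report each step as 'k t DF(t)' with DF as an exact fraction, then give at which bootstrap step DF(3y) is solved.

step 1 [0.5y] zero: DF = P = 9803/10000 ≈ 0.980300
step 2 [1y] zero: DF = P = 4703/5000 ≈ 0.940600
step 3 [1.5y] bond c/2=11/400: DF=(790773/800000 − 11/400·(0.980300+0.940600))/(1+11/400) = 4553/5000 ≈ 0.910600
step 4 [2y] bond c/2=7/200: DF=(1994551/2000000 − 7/200·(0.980300+0.940600+0.910600))/(1+7/200) = 4339/5000 ≈ 0.867800
step 5 [2.5y] swap r/2=1414/45579: DF=(1 − 1414/45579·(0.980300+0.940600+0.910600+0.867800))/(1+1414/45579) = 4293/5000 ≈ 0.858600
step 6 [3y] zero: DF = P = 8321/10000 ≈ 0.832100
step 7 [3.5y] bond c/2=1/100: DF=(863819/1000000 − 1/100·(0.980300+0.940600+0.910600+0.867800+0.858600+0.832100))/(1+1/100) = 8019/10000 ≈ 0.801900
step 8 [4y] bond c/2=1/100: DF=(833761/1000000 − 1/100·(0.980300+0.940600+0.910600+0.867800+0.858600+0.832100+0.801900))/(1+1/100) = 3821/5000 ≈ 0.764200

1 1/2 9803/10000
2 1 4703/5000
3 3/2 4553/5000
4 2 4339/5000
5 5/2 4293/5000
6 3 8321/10000
7 7/2 8019/10000
8 4 3821/5000
DF(3y) is solved at step 6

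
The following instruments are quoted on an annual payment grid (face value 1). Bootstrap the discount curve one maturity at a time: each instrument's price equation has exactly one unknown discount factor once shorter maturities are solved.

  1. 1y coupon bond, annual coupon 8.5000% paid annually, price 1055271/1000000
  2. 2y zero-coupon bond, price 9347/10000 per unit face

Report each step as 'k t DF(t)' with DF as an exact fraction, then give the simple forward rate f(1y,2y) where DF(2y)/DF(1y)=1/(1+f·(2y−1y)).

step 1 [1y] bond c/1=17/200: DF=(1055271/1000000 − 17/200·(0))/(1+17/200) = 4863/5000 ≈ 0.972600
step 2 [2y] zero: DF = P = 9347/10000 ≈ 0.934700

1 1 4863/5000
2 2 9347/10000
f(1y,2y) = ((4863/5000)/(9347/10000) − 1)/(1) = 379/9347 ≈ 4.0548%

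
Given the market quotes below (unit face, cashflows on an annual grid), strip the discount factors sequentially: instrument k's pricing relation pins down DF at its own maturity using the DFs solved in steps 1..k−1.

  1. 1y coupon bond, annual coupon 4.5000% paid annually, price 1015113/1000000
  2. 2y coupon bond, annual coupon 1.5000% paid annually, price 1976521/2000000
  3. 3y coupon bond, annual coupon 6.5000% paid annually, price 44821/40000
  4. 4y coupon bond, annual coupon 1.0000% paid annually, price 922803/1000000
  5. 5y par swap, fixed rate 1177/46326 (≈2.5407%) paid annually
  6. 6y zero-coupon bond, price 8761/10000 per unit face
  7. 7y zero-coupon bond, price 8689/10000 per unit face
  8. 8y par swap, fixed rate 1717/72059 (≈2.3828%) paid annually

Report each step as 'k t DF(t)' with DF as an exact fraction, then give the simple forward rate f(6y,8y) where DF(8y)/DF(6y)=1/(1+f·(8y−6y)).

1 1 4857/5000
2 2 9593/10000
3 3 9343/10000
4 4 8853/10000
5 5 8823/10000
6 6 8761/10000
7 7 8689/10000
8 8 8283/10000
f(6y,8y) = ((8761/10000)/(8283/10000) − 1)/(2) = 239/8283 ≈ 2.8854%

step 1 [1y] bond c/1=9/200: DF=(1015113/1000000 − 9/200·(0))/(1+9/200) = 4857/5000 ≈ 0.971400
step 2 [2y] bond c/1=3/200: DF=(1976521/2000000 − 3/200·(0.971400))/(1+3/200) = 9593/10000 ≈ 0.959300
step 3 [3y] bond c/1=13/200: DF=(44821/40000 − 13/200·(0.971400+0.959300))/(1+13/200) = 9343/10000 ≈ 0.934300
step 4 [4y] bond c/1=1/100: DF=(922803/1000000 − 1/100·(0.971400+0.959300+0.934300))/(1+1/100) = 8853/10000 ≈ 0.885300
step 5 [5y] swap r/1=1177/46326: DF=(1 − 1177/46326·(0.971400+0.959300+0.934300+0.885300))/(1+1177/46326) = 8823/10000 ≈ 0.882300
step 6 [6y] zero: DF = P = 8761/10000 ≈ 0.876100
step 7 [7y] zero: DF = P = 8689/10000 ≈ 0.868900
step 8 [8y] swap r/1=1717/72059: DF=(1 − 1717/72059·(0.971400+0.959300+0.934300+0.885300+0.882300+0.876100+0.868900))/(1+1717/72059) = 8283/10000 ≈ 0.828300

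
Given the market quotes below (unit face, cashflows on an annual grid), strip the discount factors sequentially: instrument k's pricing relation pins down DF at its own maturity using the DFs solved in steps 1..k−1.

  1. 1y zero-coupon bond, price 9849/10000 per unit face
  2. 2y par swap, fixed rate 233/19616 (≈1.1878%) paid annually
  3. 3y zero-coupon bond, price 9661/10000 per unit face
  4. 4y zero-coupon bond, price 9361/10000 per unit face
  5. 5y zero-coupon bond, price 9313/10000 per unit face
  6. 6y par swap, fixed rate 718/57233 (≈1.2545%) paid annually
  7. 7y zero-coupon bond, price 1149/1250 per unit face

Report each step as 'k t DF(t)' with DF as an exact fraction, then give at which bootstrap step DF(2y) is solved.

1 1 9849/10000
2 2 9767/10000
3 3 9661/10000
4 4 9361/10000
5 5 9313/10000
6 6 4641/5000
7 7 1149/1250
DF(2y) is solved at step 2

step 1 [1y] zero: DF = P = 9849/10000 ≈ 0.984900
step 2 [2y] swap r/1=233/19616: DF=(1 − 233/19616·(0.984900))/(1+233/19616) = 9767/10000 ≈ 0.976700
step 3 [3y] zero: DF = P = 9661/10000 ≈ 0.966100
step 4 [4y] zero: DF = P = 9361/10000 ≈ 0.936100
step 5 [5y] zero: DF = P = 9313/10000 ≈ 0.931300
step 6 [6y] swap r/1=718/57233: DF=(1 − 718/57233·(0.984900+0.976700+0.966100+0.936100+0.931300))/(1+718/57233) = 4641/5000 ≈ 0.928200
step 7 [7y] zero: DF = P = 1149/1250 ≈ 0.919200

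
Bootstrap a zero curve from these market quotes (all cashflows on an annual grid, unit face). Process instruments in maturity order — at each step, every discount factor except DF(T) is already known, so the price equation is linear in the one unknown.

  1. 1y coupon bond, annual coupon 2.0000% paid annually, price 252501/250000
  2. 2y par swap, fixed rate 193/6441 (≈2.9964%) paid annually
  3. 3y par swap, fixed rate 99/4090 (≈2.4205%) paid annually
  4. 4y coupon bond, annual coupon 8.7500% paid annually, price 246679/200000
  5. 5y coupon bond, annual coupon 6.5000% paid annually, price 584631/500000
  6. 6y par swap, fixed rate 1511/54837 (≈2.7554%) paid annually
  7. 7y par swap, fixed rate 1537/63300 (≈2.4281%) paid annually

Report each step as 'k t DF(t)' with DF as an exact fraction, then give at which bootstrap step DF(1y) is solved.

step 1 [1y] bond c/1=1/50: DF=(252501/250000 − 1/50·(0))/(1+1/50) = 4951/5000 ≈ 0.990200
step 2 [2y] swap r/1=193/6441: DF=(1 − 193/6441·(0.990200))/(1+193/6441) = 9421/10000 ≈ 0.942100
step 3 [3y] swap r/1=99/4090: DF=(1 − 99/4090·(0.990200+0.942100))/(1+99/4090) = 9307/10000 ≈ 0.930700
step 4 [4y] bond c/1=7/80: DF=(246679/200000 − 7/80·(0.990200+0.942100+0.930700))/(1+7/80) = 4519/5000 ≈ 0.903800
step 5 [5y] bond c/1=13/200: DF=(584631/500000 − 13/200·(0.990200+0.942100+0.930700+0.903800))/(1+13/200) = 217/250 ≈ 0.868000
step 6 [6y] swap r/1=1511/54837: DF=(1 − 1511/54837·(0.990200+0.942100+0.930700+0.903800+0.868000))/(1+1511/54837) = 8489/10000 ≈ 0.848900
step 7 [7y] swap r/1=1537/63300: DF=(1 − 1537/63300·(0.990200+0.942100+0.930700+0.903800+0.868000+0.848900))/(1+1537/63300) = 8463/10000 ≈ 0.846300

1 1 4951/5000
2 2 9421/10000
3 3 9307/10000
4 4 4519/5000
5 5 217/250
6 6 8489/10000
7 7 8463/10000
DF(1y) is solved at step 1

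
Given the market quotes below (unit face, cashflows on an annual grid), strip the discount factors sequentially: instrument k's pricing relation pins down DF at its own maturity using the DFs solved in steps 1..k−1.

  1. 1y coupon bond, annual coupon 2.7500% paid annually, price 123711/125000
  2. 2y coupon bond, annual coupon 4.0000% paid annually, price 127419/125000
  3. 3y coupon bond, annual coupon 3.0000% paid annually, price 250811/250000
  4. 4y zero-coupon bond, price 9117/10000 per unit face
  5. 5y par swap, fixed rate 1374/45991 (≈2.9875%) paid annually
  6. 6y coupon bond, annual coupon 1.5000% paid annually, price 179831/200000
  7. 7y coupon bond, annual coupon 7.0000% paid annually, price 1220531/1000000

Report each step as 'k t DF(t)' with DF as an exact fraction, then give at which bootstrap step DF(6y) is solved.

step 1 [1y] bond c/1=11/400: DF=(123711/125000 − 11/400·(0))/(1+11/400) = 602/625 ≈ 0.963200
step 2 [2y] bond c/1=1/25: DF=(127419/125000 − 1/25·(0.963200))/(1+1/25) = 9431/10000 ≈ 0.943100
step 3 [3y] bond c/1=3/100: DF=(250811/250000 − 3/100·(0.963200+0.943100))/(1+3/100) = 1837/2000 ≈ 0.918500
step 4 [4y] zero: DF = P = 9117/10000 ≈ 0.911700
step 5 [5y] swap r/1=1374/45991: DF=(1 − 1374/45991·(0.963200+0.943100+0.918500+0.911700))/(1+1374/45991) = 4313/5000 ≈ 0.862600
step 6 [6y] bond c/1=3/200: DF=(179831/200000 − 3/200·(0.963200+0.943100+0.918500+0.911700+0.862600))/(1+3/200) = 8179/10000 ≈ 0.817900
step 7 [7y] bond c/1=7/100: DF=(1220531/1000000 − 7/100·(0.963200+0.943100+0.918500+0.911700+0.862600+0.817900))/(1+7/100) = 7863/10000 ≈ 0.786300

1 1 602/625
2 2 9431/10000
3 3 1837/2000
4 4 9117/10000
5 5 4313/5000
6 6 8179/10000
7 7 7863/10000
DF(6y) is solved at step 6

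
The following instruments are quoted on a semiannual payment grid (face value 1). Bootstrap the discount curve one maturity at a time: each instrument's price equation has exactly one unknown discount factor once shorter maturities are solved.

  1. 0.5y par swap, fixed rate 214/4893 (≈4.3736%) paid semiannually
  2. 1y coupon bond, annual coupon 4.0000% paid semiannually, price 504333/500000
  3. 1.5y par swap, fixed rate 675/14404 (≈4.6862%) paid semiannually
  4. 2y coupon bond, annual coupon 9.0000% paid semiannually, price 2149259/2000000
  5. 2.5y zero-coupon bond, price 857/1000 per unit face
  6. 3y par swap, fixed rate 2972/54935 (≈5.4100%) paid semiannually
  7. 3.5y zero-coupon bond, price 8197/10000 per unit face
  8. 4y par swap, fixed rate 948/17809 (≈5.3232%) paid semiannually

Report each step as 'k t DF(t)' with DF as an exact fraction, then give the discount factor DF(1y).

1 1/2 4893/5000
2 1 9697/10000
3 3/2 373/400
4 2 9043/10000
5 5/2 857/1000
6 3 4257/5000
7 7/2 8197/10000
8 4 1013/1250
DF(1y) = 9697/10000 ≈ 0.969700

step 1 [0.5y] swap r/2=107/4893: DF=(1 − 107/4893·(0))/(1+107/4893) = 4893/5000 ≈ 0.978600
step 2 [1y] bond c/2=1/50: DF=(504333/500000 − 1/50·(0.978600))/(1+1/50) = 9697/10000 ≈ 0.969700
step 3 [1.5y] swap r/2=675/28808: DF=(1 − 675/28808·(0.978600+0.969700))/(1+675/28808) = 373/400 ≈ 0.932500
step 4 [2y] bond c/2=9/200: DF=(2149259/2000000 − 9/200·(0.978600+0.969700+0.932500))/(1+9/200) = 9043/10000 ≈ 0.904300
step 5 [2.5y] zero: DF = P = 857/1000 ≈ 0.857000
step 6 [3y] swap r/2=1486/54935: DF=(1 − 1486/54935·(0.978600+0.969700+0.932500+0.904300+0.857000))/(1+1486/54935) = 4257/5000 ≈ 0.851400
step 7 [3.5y] zero: DF = P = 8197/10000 ≈ 0.819700
step 8 [4y] swap r/2=474/17809: DF=(1 − 474/17809·(0.978600+0.969700+0.932500+0.904300+0.857000+0.851400+0.819700))/(1+474/17809) = 1013/1250 ≈ 0.810400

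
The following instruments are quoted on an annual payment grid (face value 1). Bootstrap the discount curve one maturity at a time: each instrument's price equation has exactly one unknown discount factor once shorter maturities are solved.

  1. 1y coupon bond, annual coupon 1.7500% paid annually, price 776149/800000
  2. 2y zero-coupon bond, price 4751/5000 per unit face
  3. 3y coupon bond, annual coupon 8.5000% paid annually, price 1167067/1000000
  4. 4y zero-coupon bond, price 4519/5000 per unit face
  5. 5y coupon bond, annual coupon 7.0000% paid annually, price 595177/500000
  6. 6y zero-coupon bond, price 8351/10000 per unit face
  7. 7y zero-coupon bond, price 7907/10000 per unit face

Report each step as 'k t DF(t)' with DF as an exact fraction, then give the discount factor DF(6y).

1 1 1907/2000
2 2 4751/5000
3 3 1853/2000
4 4 4519/5000
5 5 4341/5000
6 6 8351/10000
7 7 7907/10000
DF(6y) = 8351/10000 ≈ 0.835100

step 1 [1y] bond c/1=7/400: DF=(776149/800000 − 7/400·(0))/(1+7/400) = 1907/2000 ≈ 0.953500
step 2 [2y] zero: DF = P = 4751/5000 ≈ 0.950200
step 3 [3y] bond c/1=17/200: DF=(1167067/1000000 − 17/200·(0.953500+0.950200))/(1+17/200) = 1853/2000 ≈ 0.926500
step 4 [4y] zero: DF = P = 4519/5000 ≈ 0.903800
step 5 [5y] bond c/1=7/100: DF=(595177/500000 − 7/100·(0.953500+0.950200+0.926500+0.903800))/(1+7/100) = 4341/5000 ≈ 0.868200
step 6 [6y] zero: DF = P = 8351/10000 ≈ 0.835100
step 7 [7y] zero: DF = P = 7907/10000 ≈ 0.790700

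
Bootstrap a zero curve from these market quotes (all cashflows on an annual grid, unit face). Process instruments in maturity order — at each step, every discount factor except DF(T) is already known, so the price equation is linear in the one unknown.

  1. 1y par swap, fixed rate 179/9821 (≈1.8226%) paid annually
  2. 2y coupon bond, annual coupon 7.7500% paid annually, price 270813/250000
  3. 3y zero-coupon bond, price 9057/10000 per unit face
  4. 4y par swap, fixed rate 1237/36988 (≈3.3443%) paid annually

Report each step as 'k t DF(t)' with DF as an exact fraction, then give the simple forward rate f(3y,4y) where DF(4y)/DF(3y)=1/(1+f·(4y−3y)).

1 1 9821/10000
2 2 9347/10000
3 3 9057/10000
4 4 8763/10000
f(3y,4y) = ((9057/10000)/(8763/10000) − 1)/(1) = 98/2921 ≈ 3.3550%

step 1 [1y] swap r/1=179/9821: DF=(1 − 179/9821·(0))/(1+179/9821) = 9821/10000 ≈ 0.982100
step 2 [2y] bond c/1=31/400: DF=(270813/250000 − 31/400·(0.982100))/(1+31/400) = 9347/10000 ≈ 0.934700
step 3 [3y] zero: DF = P = 9057/10000 ≈ 0.905700
step 4 [4y] swap r/1=1237/36988: DF=(1 − 1237/36988·(0.982100+0.934700+0.905700))/(1+1237/36988) = 8763/10000 ≈ 0.876300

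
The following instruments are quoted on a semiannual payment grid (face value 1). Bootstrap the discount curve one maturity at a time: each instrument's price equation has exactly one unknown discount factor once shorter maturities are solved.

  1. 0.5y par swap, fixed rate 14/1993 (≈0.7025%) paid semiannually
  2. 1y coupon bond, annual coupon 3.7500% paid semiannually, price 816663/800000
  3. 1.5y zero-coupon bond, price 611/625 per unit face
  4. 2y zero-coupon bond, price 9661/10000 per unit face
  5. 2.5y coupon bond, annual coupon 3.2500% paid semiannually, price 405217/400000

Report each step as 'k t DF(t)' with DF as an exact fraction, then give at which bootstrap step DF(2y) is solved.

1 1/2 1993/2000
2 1 9837/10000
3 3/2 611/625
4 2 9661/10000
5 5/2 9341/10000
DF(2y) is solved at step 4

step 1 [0.5y] swap r/2=7/1993: DF=(1 − 7/1993·(0))/(1+7/1993) = 1993/2000 ≈ 0.996500
step 2 [1y] bond c/2=3/160: DF=(816663/800000 − 3/160·(0.996500))/(1+3/160) = 9837/10000 ≈ 0.983700
step 3 [1.5y] zero: DF = P = 611/625 ≈ 0.977600
step 4 [2y] zero: DF = P = 9661/10000 ≈ 0.966100
step 5 [2.5y] bond c/2=13/800: DF=(405217/400000 − 13/800·(0.996500+0.983700+0.977600+0.966100))/(1+13/800) = 9341/10000 ≈ 0.934100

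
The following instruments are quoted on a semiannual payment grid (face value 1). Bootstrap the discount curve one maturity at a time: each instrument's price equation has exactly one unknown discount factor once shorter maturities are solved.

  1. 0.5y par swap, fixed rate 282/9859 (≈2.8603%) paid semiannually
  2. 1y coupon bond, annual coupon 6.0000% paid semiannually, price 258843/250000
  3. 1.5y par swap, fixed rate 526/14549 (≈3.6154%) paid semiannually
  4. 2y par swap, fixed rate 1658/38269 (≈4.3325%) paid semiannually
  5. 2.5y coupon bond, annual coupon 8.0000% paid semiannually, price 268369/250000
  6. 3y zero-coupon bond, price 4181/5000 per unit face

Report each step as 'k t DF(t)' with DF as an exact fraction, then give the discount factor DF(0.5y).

step 1 [0.5y] swap r/2=141/9859: DF=(1 − 141/9859·(0))/(1+141/9859) = 9859/10000 ≈ 0.985900
step 2 [1y] bond c/2=3/100: DF=(258843/250000 − 3/100·(0.985900))/(1+3/100) = 1953/2000 ≈ 0.976500
step 3 [1.5y] swap r/2=263/14549: DF=(1 − 263/14549·(0.985900+0.976500))/(1+263/14549) = 4737/5000 ≈ 0.947400
step 4 [2y] swap r/2=829/38269: DF=(1 − 829/38269·(0.985900+0.976500+0.947400))/(1+829/38269) = 9171/10000 ≈ 0.917100
step 5 [2.5y] bond c/2=1/25: DF=(268369/250000 − 1/25·(0.985900+0.976500+0.947400+0.917100))/(1+1/25) = 177/200 ≈ 0.885000
step 6 [3y] zero: DF = P = 4181/5000 ≈ 0.836200

1 1/2 9859/10000
2 1 1953/2000
3 3/2 4737/5000
4 2 9171/10000
5 5/2 177/200
6 3 4181/5000
DF(0.5y) = 9859/10000 ≈ 0.985900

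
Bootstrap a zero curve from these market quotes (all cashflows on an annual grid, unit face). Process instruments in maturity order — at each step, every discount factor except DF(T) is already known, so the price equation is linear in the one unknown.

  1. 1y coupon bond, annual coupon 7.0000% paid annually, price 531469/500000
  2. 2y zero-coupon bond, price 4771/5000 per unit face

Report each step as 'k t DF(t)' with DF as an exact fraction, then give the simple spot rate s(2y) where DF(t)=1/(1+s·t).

1 1 4967/5000
2 2 4771/5000
s(2y) = (1/(4771/5000) − 1)/(2) = 229/9542 ≈ 2.3999%

step 1 [1y] bond c/1=7/100: DF=(531469/500000 − 7/100·(0))/(1+7/100) = 4967/5000 ≈ 0.993400
step 2 [2y] zero: DF = P = 4771/5000 ≈ 0.954200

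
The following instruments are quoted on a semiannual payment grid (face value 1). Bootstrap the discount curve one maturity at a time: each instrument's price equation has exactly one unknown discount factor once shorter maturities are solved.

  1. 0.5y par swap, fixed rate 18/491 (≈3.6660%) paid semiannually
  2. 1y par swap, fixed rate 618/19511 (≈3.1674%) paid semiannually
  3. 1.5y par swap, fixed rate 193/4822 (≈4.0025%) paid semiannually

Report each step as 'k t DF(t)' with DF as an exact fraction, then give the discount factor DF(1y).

1 1/2 491/500
2 1 9691/10000
3 3/2 9421/10000
DF(1y) = 9691/10000 ≈ 0.969100

step 1 [0.5y] swap r/2=9/491: DF=(1 − 9/491·(0))/(1+9/491) = 491/500 ≈ 0.982000
step 2 [1y] swap r/2=309/19511: DF=(1 − 309/19511·(0.982000))/(1+309/19511) = 9691/10000 ≈ 0.969100
step 3 [1.5y] swap r/2=193/9644: DF=(1 − 193/9644·(0.982000+0.969100))/(1+193/9644) = 9421/10000 ≈ 0.942100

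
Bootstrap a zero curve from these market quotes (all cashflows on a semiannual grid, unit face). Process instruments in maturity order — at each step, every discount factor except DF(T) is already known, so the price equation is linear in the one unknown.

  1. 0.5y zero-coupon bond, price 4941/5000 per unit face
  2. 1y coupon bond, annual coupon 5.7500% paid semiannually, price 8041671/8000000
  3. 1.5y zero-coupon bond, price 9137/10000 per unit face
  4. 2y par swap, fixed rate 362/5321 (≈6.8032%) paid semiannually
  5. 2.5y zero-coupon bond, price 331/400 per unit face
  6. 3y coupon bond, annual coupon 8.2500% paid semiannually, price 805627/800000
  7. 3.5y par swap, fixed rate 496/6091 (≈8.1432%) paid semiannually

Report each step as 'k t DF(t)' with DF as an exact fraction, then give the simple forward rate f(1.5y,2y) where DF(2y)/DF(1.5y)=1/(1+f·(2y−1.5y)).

1 1/2 4941/5000
2 1 1899/2000
3 3/2 9137/10000
4 2 8733/10000
5 5/2 331/400
6 3 1967/2500
7 7/2 94/125
f(1.5y,2y) = ((9137/10000)/(8733/10000) − 1)/(1/2) = 808/8733 ≈ 9.2523%

step 1 [0.5y] zero: DF = P = 4941/5000 ≈ 0.988200
step 2 [1y] bond c/2=23/800: DF=(8041671/8000000 − 23/800·(0.988200))/(1+23/800) = 1899/2000 ≈ 0.949500
step 3 [1.5y] zero: DF = P = 9137/10000 ≈ 0.913700
step 4 [2y] swap r/2=181/5321: DF=(1 − 181/5321·(0.988200+0.949500+0.913700))/(1+181/5321) = 8733/10000 ≈ 0.873300
step 5 [2.5y] zero: DF = P = 331/400 ≈ 0.827500
step 6 [3y] bond c/2=33/800: DF=(805627/800000 − 33/800·(0.988200+0.949500+0.913700+0.873300+0.827500))/(1+33/800) = 1967/2500 ≈ 0.786800
step 7 [3.5y] swap r/2=248/6091: DF=(1 − 248/6091·(0.988200+0.949500+0.913700+0.873300+0.827500+0.786800))/(1+248/6091) = 94/125 ≈ 0.752000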